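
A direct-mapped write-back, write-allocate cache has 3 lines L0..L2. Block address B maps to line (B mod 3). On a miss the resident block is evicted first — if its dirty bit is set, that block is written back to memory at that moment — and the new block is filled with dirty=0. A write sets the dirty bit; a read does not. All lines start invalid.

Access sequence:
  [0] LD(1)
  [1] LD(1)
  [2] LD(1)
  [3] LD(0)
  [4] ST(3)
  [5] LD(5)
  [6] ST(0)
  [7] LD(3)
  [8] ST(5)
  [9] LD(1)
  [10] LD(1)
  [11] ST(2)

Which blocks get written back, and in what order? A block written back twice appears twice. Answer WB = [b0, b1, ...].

WB = [3, 0, 5]

0: R B1 -> L1 miss  d=-]
1: R B1 -> L1 hit  d=-]
2: R B1 -> L1 hit  d=-]
3: R B0 -> L0 miss  d=-]
4: W B3 -> L0 miss  d=D]
5: R B5 -> L2 miss  d=-]
6: W B0 -> L0 miss wb->B3  d=D]
7: R B3 -> L0 miss wb->B0  d=-]
8: W B5 -> L2 hit  d=D]
9: R B1 -> L1 hit  d=-]
10: R B1 -> L1 hit  d=-]
11: W B2 -> L2 miss wb->B5  d=D]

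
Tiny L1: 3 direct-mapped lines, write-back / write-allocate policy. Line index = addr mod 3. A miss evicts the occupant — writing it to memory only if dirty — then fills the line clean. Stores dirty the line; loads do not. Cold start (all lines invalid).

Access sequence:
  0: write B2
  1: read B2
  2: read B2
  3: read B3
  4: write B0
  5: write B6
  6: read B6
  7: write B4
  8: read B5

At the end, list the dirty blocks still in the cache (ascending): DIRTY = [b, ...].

DIRTY = [4, 6]

  0 | W B2 → L2 miss [D]
  1 | R B2 → L2 hit [D]
  2 | R B2 → L2 hit [D]
  3 | R B3 → L0 miss [-]
  4 | W B0 → L0 miss [D]
  5 | W B6 → L0 miss wb→B0 [D]
  6 | R B6 → L0 hit [D]
  7 | W B4 → L1 miss [D]
  8 | R B5 → L2 miss wb→B2 [-]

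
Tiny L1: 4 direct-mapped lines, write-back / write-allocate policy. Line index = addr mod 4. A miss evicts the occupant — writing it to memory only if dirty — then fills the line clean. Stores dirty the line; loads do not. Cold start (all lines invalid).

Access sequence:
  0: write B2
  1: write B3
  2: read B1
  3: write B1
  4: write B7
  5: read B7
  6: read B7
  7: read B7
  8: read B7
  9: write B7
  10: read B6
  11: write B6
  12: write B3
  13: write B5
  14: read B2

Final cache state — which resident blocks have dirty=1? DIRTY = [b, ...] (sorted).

  0 | W B2 → L2 miss [D]
  1 | W B3 → L3 miss [D]
  2 | R B1 → L1 miss [-]
  3 | W B1 → L1 hit [D]
  4 | W B7 → L3 miss wb→B3 [D]
  5 | R B7 → L3 hit [D]
  6 | R B7 → L3 hit [D]
  7 | R B7 → L3 hit [D]
  8 | R B7 → L3 hit [D]
  9 | W B7 → L3 hit [D]
  10 | R B6 → L2 miss wb→B2 [-]
  11 | W B6 → L2 hit [D]
  12 | W B3 → L3 miss wb→B7 [D]
  13 | W B5 → L1 miss wb→B1 [D]
  14 | R B2 → L2 miss wb→B6 [-]

DIRTY = [3, 5]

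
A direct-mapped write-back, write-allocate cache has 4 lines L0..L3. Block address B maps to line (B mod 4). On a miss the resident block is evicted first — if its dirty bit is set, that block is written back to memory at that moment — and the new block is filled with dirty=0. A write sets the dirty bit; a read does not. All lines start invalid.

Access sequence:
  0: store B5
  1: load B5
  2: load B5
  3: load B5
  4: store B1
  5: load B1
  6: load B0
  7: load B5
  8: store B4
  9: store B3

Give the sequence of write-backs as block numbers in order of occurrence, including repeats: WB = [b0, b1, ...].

WB = [5, 1]

0: W B5 → L1 miss [D]
1: R B5 → L1 hit [D]
2: R B5 → L1 hit [D]
3: R B5 → L1 hit [D]
4: W B1 → L1 miss wb→B5 [D]
5: R B1 → L1 hit [D]
6: R B0 → L0 miss [-]
7: R B5 → L1 miss wb→B1 [-]
8: W B4 → L0 miss [D]
9: W B3 → L3 miss [D]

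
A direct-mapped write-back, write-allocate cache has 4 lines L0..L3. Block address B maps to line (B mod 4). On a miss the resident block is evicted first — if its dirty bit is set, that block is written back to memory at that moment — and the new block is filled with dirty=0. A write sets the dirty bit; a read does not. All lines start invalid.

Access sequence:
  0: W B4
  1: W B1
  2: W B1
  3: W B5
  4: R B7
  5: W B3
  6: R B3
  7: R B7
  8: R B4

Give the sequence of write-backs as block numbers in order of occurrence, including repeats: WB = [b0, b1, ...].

WB = [1, 3]

0: W B4 → L0 miss [D]
1: W B1 → L1 miss [D]
2: W B1 → L1 hit [D]
3: W B5 → L1 miss wb→B1 [D]
4: R B7 → L3 miss [-]
5: W B3 → L3 miss [D]
6: R B3 → L3 hit [D]
7: R B7 → L3 miss wb→B3 [-]
8: R B4 → L0 hit [D]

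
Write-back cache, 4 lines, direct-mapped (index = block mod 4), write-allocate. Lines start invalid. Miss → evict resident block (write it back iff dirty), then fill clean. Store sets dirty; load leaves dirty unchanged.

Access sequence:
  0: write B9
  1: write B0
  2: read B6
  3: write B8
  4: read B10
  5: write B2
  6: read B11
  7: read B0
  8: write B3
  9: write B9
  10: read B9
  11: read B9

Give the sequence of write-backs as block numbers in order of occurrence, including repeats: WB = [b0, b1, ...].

WB = [0, 8]

0: W B9 → L1 miss [D]
1: W B0 → L0 miss [D]
2: R B6 → L2 miss [-]
3: W B8 → L0 miss wb→B0 [D]
4: R B10 → L2 miss [-]
5: W B2 → L2 miss [D]
6: R B11 → L3 miss [-]
7: R B0 → L0 miss wb→B8 [-]
8: W B3 → L3 miss [D]
9: W B9 → L1 hit [D]
10: R B9 → L1 hit [D]
11: R B9 → L1 hit [D]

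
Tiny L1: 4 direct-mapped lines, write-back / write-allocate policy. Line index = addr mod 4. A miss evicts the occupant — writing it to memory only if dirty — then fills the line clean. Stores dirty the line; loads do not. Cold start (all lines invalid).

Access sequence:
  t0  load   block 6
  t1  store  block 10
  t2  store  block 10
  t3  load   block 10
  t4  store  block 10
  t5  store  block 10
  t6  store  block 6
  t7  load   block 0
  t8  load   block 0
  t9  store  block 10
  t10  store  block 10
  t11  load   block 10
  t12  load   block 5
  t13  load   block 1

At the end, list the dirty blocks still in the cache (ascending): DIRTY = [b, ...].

DIRTY = [10]

  0 | R B6 → L2 miss [-]
  1 | W B10 → L2 miss [D]
  2 | W B10 → L2 hit [D]
  3 | R B10 → L2 hit [D]
  4 | W B10 → L2 hit [D]
  5 | W B10 → L2 hit [D]
  6 | W B6 → L2 miss wb→B10 [D]
  7 | R B0 → L0 miss [-]
  8 | R B0 → L0 hit [-]
  9 | W B10 → L2 miss wb→B6 [D]
  10 | W B10 → L2 hit [D]
  11 | R B10 → L2 hit [D]
  12 | R B5 → L1 miss [-]
  13 | R B1 → L1 miss [-]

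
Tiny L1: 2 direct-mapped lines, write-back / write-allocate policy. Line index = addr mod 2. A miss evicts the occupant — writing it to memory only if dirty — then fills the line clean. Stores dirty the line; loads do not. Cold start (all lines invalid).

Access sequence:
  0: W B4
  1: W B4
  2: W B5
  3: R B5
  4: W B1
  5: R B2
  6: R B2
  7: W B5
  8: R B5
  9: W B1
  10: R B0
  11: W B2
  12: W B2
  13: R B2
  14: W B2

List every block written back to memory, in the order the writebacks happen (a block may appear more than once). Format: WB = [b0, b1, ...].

  0 | W B4 → L0 miss [D]
  1 | W B4 → L0 hit [D]
  2 | W B5 → L1 miss [D]
  3 | R B5 → L1 hit [D]
  4 | W B1 → L1 miss wb→B5 [D]
  5 | R B2 → L0 miss wb→B4 [-]
  6 | R B2 → L0 hit [-]
  7 | W B5 → L1 miss wb→B1 [D]
  8 | R B5 → L1 hit [D]
  9 | W B1 → L1 miss wb→B5 [D]
  10 | R B0 → L0 miss [-]
  11 | W B2 → L0 miss [D]
  12 | W B2 → L0 hit [D]
  13 | R B2 → L0 hit [D]
  14 | W B2 → L0 hit [D]

WB = [5, 4, 1, 5]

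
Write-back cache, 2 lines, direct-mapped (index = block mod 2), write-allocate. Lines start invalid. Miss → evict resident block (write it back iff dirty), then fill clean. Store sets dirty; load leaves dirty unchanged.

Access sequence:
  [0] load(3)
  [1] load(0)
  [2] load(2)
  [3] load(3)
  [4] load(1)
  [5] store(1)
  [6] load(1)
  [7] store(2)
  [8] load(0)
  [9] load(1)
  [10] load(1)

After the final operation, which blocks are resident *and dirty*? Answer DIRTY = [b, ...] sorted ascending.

0: R B3 -> L1 miss  d=-]
1: R B0 -> L0 miss  d=-]
2: R B2 -> L0 miss  d=-]
3: R B3 -> L1 hit  d=-]
4: R B1 -> L1 miss  d=-]
5: W B1 -> L1 hit  d=D]
6: R B1 -> L1 hit  d=D]
7: W B2 -> L0 hit  d=D]
8: R B0 -> L0 miss wb->B2  d=-]
9: R B1 -> L1 hit  d=D]
10: R B1 -> L1 hit  d=D]

DIRTY = [1]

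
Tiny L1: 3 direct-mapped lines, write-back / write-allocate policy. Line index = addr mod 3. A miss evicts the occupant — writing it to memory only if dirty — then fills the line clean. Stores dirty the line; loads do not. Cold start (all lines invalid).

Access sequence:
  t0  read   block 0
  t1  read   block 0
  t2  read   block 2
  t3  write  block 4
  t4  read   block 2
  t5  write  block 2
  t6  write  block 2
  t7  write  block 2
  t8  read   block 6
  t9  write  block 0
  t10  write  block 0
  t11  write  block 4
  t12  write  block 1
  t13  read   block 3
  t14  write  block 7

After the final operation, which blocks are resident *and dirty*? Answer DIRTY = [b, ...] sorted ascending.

DIRTY = [2, 7]

0: R B0 -> L0 miss  d=-]
1: R B0 -> L0 hit  d=-]
2: R B2 -> L2 miss  d=-]
3: W B4 -> L1 miss  d=D]
4: R B2 -> L2 hit  d=-]
5: W B2 -> L2 hit  d=D]
6: W B2 -> L2 hit  d=D]
7: W B2 -> L2 hit  d=D]
8: R B6 -> L0 miss  d=-]
9: W B0 -> L0 miss  d=D]
10: W B0 -> L0 hit  d=D]
11: W B4 -> L1 hit  d=D]
12: W B1 -> L1 miss wb->B4  d=D]
13: R B3 -> L0 miss wb->B0  d=-]
14: W B7 -> L1 miss wb->B1  d=D]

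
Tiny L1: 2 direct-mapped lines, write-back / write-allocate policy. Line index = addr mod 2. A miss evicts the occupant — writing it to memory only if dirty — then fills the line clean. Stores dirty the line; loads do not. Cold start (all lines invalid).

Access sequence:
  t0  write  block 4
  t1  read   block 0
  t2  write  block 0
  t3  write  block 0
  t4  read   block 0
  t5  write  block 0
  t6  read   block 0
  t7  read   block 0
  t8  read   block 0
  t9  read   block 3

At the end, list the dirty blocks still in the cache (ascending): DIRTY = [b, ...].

DIRTY = [0]

  0 | W B4 → L0 miss [D]
  1 | R B0 → L0 miss wb→B4 [-]
  2 | W B0 → L0 hit [D]
  3 | W B0 → L0 hit [D]
  4 | R B0 → L0 hit [D]
  5 | W B0 → L0 hit [D]
  6 | R B0 → L0 hit [D]
  7 | R B0 → L0 hit [D]
  8 | R B0 → L0 hit [D]
  9 | R B3 → L1 miss [-]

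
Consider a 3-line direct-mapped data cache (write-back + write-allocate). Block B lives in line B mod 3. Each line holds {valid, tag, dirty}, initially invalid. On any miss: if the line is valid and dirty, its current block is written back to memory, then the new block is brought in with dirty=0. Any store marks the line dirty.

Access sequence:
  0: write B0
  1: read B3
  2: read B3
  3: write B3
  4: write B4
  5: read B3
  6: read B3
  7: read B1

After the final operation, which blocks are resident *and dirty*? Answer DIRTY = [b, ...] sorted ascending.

DIRTY = [3]

0: W B0 -> L0 miss  d=D]
1: R B3 -> L0 miss wb->B0  d=-]
2: R B3 -> L0 hit  d=-]
3: W B3 -> L0 hit  d=D]
4: W B4 -> L1 miss  d=D]
5: R B3 -> L0 hit  d=D]
6: R B3 -> L0 hit  d=D]
7: R B1 -> L1 miss wb->B4  d=-]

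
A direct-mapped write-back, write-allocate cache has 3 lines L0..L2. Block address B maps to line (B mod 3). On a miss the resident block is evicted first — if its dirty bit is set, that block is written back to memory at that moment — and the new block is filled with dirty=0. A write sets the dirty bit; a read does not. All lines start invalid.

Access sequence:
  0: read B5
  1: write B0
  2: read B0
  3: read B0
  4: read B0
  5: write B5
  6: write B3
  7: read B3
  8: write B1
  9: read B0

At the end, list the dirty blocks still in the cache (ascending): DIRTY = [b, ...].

DIRTY = [1, 5]

  0 | R B5 → L2 miss [-]
  1 | W B0 → L0 miss [D]
  2 | R B0 → L0 hit [D]
  3 | R B0 → L0 hit [D]
  4 | R B0 → L0 hit [D]
  5 | W B5 → L2 hit [D]
  6 | W B3 → L0 miss wb→B0 [D]
  7 | R B3 → L0 hit [D]
  8 | W B1 → L1 miss [D]
  9 | R B0 → L0 miss wb→B3 [-]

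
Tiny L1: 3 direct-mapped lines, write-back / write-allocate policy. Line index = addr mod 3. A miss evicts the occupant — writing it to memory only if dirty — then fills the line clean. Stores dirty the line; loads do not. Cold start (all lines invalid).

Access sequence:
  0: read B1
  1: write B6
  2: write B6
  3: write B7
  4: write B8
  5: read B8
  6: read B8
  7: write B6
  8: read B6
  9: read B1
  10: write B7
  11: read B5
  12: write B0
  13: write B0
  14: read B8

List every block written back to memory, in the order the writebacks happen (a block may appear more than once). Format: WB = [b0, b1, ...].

WB = [7, 8, 6]

0: R B1 -> L1 miss  d=-]
1: W B6 -> L0 miss  d=D]
2: W B6 -> L0 hit  d=D]
3: W B7 -> L1 miss  d=D]
4: W B8 -> L2 miss  d=D]
5: R B8 -> L2 hit  d=D]
6: R B8 -> L2 hit  d=D]
7: W B6 -> L0 hit  d=D]
8: R B6 -> L0 hit  d=D]
9: R B1 -> L1 miss wb->B7  d=-]
10: W B7 -> L1 miss  d=D]
11: R B5 -> L2 miss wb->B8  d=-]
12: W B0 -> L0 miss wb->B6  d=D]
13: W B0 -> L0 hit  d=D]
14: R B8 -> L2 miss  d=-]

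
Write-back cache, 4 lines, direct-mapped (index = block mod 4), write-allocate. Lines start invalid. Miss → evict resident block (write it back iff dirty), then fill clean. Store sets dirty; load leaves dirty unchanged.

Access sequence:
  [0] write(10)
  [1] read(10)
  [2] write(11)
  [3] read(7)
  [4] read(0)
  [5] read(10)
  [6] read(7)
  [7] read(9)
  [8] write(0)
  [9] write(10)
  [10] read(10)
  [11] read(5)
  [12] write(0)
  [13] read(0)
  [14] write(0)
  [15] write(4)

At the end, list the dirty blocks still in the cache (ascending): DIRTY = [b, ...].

DIRTY = [4, 10]

  0 | W B10 → L2 miss [D]
  1 | R B10 → L2 hit [D]
  2 | W B11 → L3 miss [D]
  3 | R B7 → L3 miss wb→B11 [-]
  4 | R B0 → L0 miss [-]
  5 | R B10 → L2 hit [D]
  6 | R B7 → L3 hit [-]
  7 | R B9 → L1 miss [-]
  8 | W B0 → L0 hit [D]
  9 | W B10 → L2 hit [D]
  10 | R B10 → L2 hit [D]
  11 | R B5 → L1 miss [-]
  12 | W B0 → L0 hit [D]
  13 | R B0 → L0 hit [D]
  14 | W B0 → L0 hit [D]
  15 | W B4 → L0 miss wb→B0 [D]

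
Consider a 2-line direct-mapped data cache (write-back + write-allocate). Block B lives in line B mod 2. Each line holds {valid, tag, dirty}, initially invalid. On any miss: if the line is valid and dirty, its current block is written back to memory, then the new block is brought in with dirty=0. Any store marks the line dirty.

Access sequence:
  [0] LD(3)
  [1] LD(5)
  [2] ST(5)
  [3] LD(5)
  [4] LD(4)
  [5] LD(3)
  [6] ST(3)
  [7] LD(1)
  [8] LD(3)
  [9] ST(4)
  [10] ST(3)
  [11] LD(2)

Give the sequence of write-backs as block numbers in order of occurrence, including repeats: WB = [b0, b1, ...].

WB = [5, 3, 4]

0: R B3 → L1 miss [-]
1: R B5 → L1 miss [-]
2: W B5 → L1 hit [D]
3: R B5 → L1 hit [D]
4: R B4 → L0 miss [-]
5: R B3 → L1 miss wb→B5 [-]
6: W B3 → L1 hit [D]
7: R B1 → L1 miss wb→B3 [-]
8: R B3 → L1 miss [-]
9: W B4 → L0 hit [D]
10: W B3 → L1 hit [D]
11: R B2 → L0 miss wb→B4 [-]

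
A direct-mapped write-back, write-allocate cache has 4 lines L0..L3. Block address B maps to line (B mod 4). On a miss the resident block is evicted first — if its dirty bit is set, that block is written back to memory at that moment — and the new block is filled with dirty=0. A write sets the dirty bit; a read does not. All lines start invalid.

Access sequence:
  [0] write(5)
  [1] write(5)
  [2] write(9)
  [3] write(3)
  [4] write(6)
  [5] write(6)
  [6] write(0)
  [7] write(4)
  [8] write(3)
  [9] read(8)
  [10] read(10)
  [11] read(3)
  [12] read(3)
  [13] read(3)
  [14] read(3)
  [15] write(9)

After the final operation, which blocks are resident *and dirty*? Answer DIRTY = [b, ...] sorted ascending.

  0 | W B5 → L1 miss [D]
  1 | W B5 → L1 hit [D]
  2 | W B9 → L1 miss wb→B5 [D]
  3 | W B3 → L3 miss [D]
  4 | W B6 → L2 miss [D]
  5 | W B6 → L2 hit [D]
  6 | W B0 → L0 miss [D]
  7 | W B4 → L0 miss wb→B0 [D]
  8 | W B3 → L3 hit [D]
  9 | R B8 → L0 miss wb→B4 [-]
  10 | R B10 → L2 miss wb→B6 [-]
  11 | R B3 → L3 hit [D]
  12 | R B3 → L3 hit [D]
  13 | R B3 → L3 hit [D]
  14 | R B3 → L3 hit [D]
  15 | W B9 → L1 hit [D]

DIRTY = [3, 9]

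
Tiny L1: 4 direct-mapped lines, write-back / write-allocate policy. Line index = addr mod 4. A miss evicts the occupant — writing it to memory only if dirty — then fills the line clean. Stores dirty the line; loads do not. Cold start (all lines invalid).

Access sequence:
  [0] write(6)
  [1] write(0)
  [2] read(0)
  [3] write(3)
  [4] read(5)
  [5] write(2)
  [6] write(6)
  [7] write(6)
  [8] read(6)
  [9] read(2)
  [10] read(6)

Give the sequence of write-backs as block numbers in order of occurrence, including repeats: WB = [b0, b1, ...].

WB = [6, 2, 6]

0: W B6 → L2 miss [D]
1: W B0 → L0 miss [D]
2: R B0 → L0 hit [D]
3: W B3 → L3 miss [D]
4: R B5 → L1 miss [-]
5: W B2 → L2 miss wb→B6 [D]
6: W B6 → L2 miss wb→B2 [D]
7: W B6 → L2 hit [D]
8: R B6 → L2 hit [D]
9: R B2 → L2 miss wb→B6 [-]
10: R B6 → L2 miss [-]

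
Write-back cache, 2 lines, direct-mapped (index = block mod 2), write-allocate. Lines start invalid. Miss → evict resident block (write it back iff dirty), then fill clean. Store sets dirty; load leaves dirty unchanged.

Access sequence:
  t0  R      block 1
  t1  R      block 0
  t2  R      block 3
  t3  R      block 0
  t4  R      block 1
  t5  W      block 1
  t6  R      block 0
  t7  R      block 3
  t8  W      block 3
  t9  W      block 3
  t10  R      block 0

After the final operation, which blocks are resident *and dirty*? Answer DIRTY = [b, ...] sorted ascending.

DIRTY = [3]

  0 | R B1 → L1 miss [-]
  1 | R B0 → L0 miss [-]
  2 | R B3 → L1 miss [-]
  3 | R B0 → L0 hit [-]
  4 | R B1 → L1 miss [-]
  5 | W B1 → L1 hit [D]
  6 | R B0 → L0 hit [-]
  7 | R B3 → L1 miss wb→B1 [-]
  8 | W B3 → L1 hit [D]
  9 | W B3 → L1 hit [D]
  10 | R B0 → L0 hit [-]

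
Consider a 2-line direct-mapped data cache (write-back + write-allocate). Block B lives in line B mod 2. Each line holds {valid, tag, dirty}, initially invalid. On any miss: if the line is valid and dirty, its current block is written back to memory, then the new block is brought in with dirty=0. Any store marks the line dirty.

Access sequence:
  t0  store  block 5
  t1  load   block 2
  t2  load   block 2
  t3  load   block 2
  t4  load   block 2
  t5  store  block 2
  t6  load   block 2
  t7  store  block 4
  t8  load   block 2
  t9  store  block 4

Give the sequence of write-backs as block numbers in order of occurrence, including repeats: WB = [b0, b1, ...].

  0 | W B5 → L1 miss [D]
  1 | R B2 → L0 miss [-]
  2 | R B2 → L0 hit [-]
  3 | R B2 → L0 hit [-]
  4 | R B2 → L0 hit [-]
  5 | W B2 → L0 hit [D]
  6 | R B2 → L0 hit [D]
  7 | W B4 → L0 miss wb→B2 [D]
  8 | R B2 → L0 miss wb→B4 [-]
  9 | W B4 → L0 miss [D]

WB = [2, 4]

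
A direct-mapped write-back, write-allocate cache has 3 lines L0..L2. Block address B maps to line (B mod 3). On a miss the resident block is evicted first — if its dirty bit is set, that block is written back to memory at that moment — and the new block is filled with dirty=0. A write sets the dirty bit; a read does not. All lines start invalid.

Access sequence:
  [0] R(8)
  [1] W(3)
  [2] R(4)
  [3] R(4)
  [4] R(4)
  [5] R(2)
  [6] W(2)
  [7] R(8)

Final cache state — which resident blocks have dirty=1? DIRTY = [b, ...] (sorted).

0: R B8 -> L2 miss  d=-]
1: W B3 -> L0 miss  d=D]
2: R B4 -> L1 miss  d=-]
3: R B4 -> L1 hit  d=-]
4: R B4 -> L1 hit  d=-]
5: R B2 -> L2 miss  d=-]
6: W B2 -> L2 hit  d=D]
7: R B8 -> L2 miss wb->B2  d=-]

DIRTY = [3]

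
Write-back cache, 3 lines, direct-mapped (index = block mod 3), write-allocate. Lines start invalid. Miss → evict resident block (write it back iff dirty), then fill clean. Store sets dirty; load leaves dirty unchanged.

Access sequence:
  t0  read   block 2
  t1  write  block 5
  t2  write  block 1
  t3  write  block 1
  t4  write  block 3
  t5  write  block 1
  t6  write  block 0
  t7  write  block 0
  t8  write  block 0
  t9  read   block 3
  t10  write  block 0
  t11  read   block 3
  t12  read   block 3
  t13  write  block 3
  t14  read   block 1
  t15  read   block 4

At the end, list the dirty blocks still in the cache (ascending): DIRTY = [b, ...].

DIRTY = [3, 5]

  0 | R B2 → L2 miss [-]
  1 | W B5 → L2 miss [D]
  2 | W B1 → L1 miss [D]
  3 | W B1 → L1 hit [D]
  4 | W B3 → L0 miss [D]
  5 | W B1 → L1 hit [D]
  6 | W B0 → L0 miss wb→B3 [D]
  7 | W B0 → L0 hit [D]
  8 | W B0 → L0 hit [D]
  9 | R B3 → L0 miss wb→B0 [-]
  10 | W B0 → L0 miss [D]
  11 | R B3 → L0 miss wb→B0 [-]
  12 | R B3 → L0 hit [-]
  13 | W B3 → L0 hit [D]
  14 | R B1 → L1 hit [D]
  15 | R B4 → L1 miss wb→B1 [-]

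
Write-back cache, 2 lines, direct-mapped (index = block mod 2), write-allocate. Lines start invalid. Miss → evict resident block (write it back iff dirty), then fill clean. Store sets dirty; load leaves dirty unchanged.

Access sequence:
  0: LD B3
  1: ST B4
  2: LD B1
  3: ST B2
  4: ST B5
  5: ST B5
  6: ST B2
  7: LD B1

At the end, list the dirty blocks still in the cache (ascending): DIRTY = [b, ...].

0: R B3 → L1 miss [-]
1: W B4 → L0 miss [D]
2: R B1 → L1 miss [-]
3: W B2 → L0 miss wb→B4 [D]
4: W B5 → L1 miss [D]
5: W B5 → L1 hit [D]
6: W B2 → L0 hit [D]
7: R B1 → L1 miss wb→B5 [-]

DIRTY = [2]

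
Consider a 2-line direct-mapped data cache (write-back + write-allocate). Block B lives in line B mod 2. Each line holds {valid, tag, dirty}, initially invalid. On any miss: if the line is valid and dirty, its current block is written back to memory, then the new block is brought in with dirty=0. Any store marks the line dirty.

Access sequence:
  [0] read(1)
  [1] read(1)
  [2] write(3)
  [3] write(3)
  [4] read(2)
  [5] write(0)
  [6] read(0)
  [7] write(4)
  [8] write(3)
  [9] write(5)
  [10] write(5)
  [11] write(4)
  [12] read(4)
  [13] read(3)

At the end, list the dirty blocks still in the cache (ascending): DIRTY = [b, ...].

0: R B1 → L1 miss [-]
1: R B1 → L1 hit [-]
2: W B3 → L1 miss [D]
3: W B3 → L1 hit [D]
4: R B2 → L0 miss [-]
5: W B0 → L0 miss [D]
6: R B0 → L0 hit [D]
7: W B4 → L0 miss wb→B0 [D]
8: W B3 → L1 hit [D]
9: W B5 → L1 miss wb→B3 [D]
10: W B5 → L1 hit [D]
11: W B4 → L0 hit [D]
12: R B4 → L0 hit [D]
13: R B3 → L1 miss wb→B5 [-]

DIRTY = [4]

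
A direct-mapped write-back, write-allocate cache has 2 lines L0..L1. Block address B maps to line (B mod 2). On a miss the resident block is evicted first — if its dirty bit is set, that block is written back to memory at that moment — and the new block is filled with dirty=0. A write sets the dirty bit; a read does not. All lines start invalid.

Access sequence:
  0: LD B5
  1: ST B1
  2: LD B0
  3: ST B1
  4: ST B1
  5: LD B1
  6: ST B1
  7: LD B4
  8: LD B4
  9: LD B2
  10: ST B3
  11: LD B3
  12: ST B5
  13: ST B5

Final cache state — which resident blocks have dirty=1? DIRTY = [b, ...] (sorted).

DIRTY = [5]

0: R B5 -> L1 miss  d=-]
1: W B1 -> L1 miss  d=D]
2: R B0 -> L0 miss  d=-]
3: W B1 -> L1 hit  d=D]
4: W B1 -> L1 hit  d=D]
5: R B1 -> L1 hit  d=D]
6: W B1 -> L1 hit  d=D]
7: R B4 -> L0 miss  d=-]
8: R B4 -> L0 hit  d=-]
9: R B2 -> L0 miss  d=-]
10: W B3 -> L1 miss wb->B1  d=D]
11: R B3 -> L1 hit  d=D]
12: W B5 -> L1 miss wb->B3  d=D]
13: W B5 -> L1 hit  d=D]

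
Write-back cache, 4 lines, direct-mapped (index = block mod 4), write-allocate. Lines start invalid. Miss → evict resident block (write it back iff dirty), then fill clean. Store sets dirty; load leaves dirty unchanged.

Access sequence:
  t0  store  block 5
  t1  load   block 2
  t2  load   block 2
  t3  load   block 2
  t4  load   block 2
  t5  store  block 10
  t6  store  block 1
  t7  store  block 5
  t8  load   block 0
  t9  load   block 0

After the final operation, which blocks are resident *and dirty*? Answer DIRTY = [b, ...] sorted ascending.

DIRTY = [5, 10]

0: W B5 -> L1 miss  d=D]
1: R B2 -> L2 miss  d=-]
2: R B2 -> L2 hit  d=-]
3: R B2 -> L2 hit  d=-]
4: R B2 -> L2 hit  d=-]
5: W B10 -> L2 miss  d=D]
6: W B1 -> L1 miss wb->B5  d=D]
7: W B5 -> L1 miss wb->B1  d=D]
8: R B0 -> L0 miss  d=-]
9: R B0 -> L0 hit  d=-]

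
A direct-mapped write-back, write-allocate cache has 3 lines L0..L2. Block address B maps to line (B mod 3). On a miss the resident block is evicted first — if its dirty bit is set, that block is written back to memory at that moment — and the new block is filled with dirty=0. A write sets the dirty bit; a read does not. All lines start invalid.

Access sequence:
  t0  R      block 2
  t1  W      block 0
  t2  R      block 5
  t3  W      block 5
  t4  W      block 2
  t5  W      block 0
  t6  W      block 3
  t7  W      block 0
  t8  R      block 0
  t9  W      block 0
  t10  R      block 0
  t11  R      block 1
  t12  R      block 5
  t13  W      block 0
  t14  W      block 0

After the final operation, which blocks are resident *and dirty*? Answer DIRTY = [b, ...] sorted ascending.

DIRTY = [0]

  0 | R B2 → L2 miss [-]
  1 | W B0 → L0 miss [D]
  2 | R B5 → L2 miss [-]
  3 | W B5 → L2 hit [D]
  4 | W B2 → L2 miss wb→B5 [D]
  5 | W B0 → L0 hit [D]
  6 | W B3 → L0 miss wb→B0 [D]
  7 | W B0 → L0 miss wb→B3 [D]
  8 | R B0 → L0 hit [D]
  9 | W B0 → L0 hit [D]
  10 | R B0 → L0 hit [D]
  11 | R B1 → L1 miss [-]
  12 | R B5 → L2 miss wb→B2 [-]
  13 | W B0 → L0 hit [D]
  14 | W B0 → L0 hit [D]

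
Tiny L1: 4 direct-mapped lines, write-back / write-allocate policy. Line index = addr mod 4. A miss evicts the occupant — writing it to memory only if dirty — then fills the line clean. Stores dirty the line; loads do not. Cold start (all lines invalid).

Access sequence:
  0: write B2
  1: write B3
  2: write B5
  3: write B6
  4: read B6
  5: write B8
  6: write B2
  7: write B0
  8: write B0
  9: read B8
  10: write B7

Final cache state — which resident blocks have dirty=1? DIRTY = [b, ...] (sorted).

DIRTY = [2, 5, 7]

  0 | W B2 → L2 miss [D]
  1 | W B3 → L3 miss [D]
  2 | W B5 → L1 miss [D]
  3 | W B6 → L2 miss wb→B2 [D]
  4 | R B6 → L2 hit [D]
  5 | W B8 → L0 miss [D]
  6 | W B2 → L2 miss wb→B6 [D]
  7 | W B0 → L0 miss wb→B8 [D]
  8 | W B0 → L0 hit [D]
  9 | R B8 → L0 miss wb→B0 [-]
  10 | W B7 → L3 miss wb→B3 [D]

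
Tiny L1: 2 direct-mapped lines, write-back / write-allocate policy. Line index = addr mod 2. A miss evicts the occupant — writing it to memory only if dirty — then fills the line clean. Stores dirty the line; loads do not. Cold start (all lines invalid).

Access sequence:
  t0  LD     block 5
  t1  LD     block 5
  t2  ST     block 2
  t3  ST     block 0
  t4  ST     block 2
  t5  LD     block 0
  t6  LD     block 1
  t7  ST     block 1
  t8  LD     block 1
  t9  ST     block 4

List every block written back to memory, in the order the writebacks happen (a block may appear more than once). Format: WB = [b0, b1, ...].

WB = [2, 0, 2]

  0 | R B5 → L1 miss [-]
  1 | R B5 → L1 hit [-]
  2 | W B2 → L0 miss [D]
  3 | W B0 → L0 miss wb→B2 [D]
  4 | W B2 → L0 miss wb→B0 [D]
  5 | R B0 → L0 miss wb→B2 [-]
  6 | R B1 → L1 miss [-]
  7 | W B1 → L1 hit [D]
  8 | R B1 → L1 hit [D]
  9 | W B4 → L0 miss [D]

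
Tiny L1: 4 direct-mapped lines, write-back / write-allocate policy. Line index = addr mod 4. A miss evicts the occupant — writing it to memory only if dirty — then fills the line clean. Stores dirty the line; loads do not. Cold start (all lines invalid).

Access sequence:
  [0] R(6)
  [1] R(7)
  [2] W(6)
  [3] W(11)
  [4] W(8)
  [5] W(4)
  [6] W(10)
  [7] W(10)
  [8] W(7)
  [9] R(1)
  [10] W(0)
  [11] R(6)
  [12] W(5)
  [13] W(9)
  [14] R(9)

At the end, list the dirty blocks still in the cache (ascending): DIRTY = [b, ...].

0: R B6 -> L2 miss  d=-]
1: R B7 -> L3 miss  d=-]
2: W B6 -> L2 hit  d=D]
3: W B11 -> L3 miss  d=D]
4: W B8 -> L0 miss  d=D]
5: W B4 -> L0 miss wb->B8  d=D]
6: W B10 -> L2 miss wb->B6  d=D]
7: W B10 -> L2 hit  d=D]
8: W B7 -> L3 miss wb->B11  d=D]
9: R B1 -> L1 miss  d=-]
10: W B0 -> L0 miss wb->B4  d=D]
11: R B6 -> L2 miss wb->B10  d=-]
12: W B5 -> L1 miss  d=D]
13: W B9 -> L1 miss wb->B5  d=D]
14: R B9 -> L1 hit  d=D]

DIRTY = [0, 7, 9]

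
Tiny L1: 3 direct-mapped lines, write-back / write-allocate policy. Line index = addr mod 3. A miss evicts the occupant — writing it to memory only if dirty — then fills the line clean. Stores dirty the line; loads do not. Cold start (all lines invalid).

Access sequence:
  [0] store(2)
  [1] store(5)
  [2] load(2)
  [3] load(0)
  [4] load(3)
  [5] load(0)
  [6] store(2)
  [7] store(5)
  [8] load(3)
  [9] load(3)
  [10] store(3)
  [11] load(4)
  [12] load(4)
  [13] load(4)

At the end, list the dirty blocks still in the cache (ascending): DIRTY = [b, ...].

DIRTY = [3, 5]

0: W B2 -> L2 miss  d=D]
1: W B5 -> L2 miss wb->B2  d=D]
2: R B2 -> L2 miss wb->B5  d=-]
3: R B0 -> L0 miss  d=-]
4: R B3 -> L0 miss  d=-]
5: R B0 -> L0 miss  d=-]
6: W B2 -> L2 hit  d=D]
7: W B5 -> L2 miss wb->B2  d=D]
8: R B3 -> L0 miss  d=-]
9: R B3 -> L0 hit  d=-]
10: W B3 -> L0 hit  d=D]
11: R B4 -> L1 miss  d=-]
12: R B4 -> L1 hit  d=-]
13: R B4 -> L1 hit  d=-]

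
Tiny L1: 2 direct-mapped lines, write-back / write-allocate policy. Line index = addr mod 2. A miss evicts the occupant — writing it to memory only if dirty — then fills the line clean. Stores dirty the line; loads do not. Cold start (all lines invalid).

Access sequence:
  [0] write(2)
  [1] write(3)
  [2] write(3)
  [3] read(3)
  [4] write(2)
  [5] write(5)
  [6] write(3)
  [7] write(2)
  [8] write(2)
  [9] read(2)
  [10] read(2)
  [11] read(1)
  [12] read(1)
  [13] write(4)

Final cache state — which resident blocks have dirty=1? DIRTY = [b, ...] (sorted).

0: W B2 → L0 miss [D]
1: W B3 → L1 miss [D]
2: W B3 → L1 hit [D]
3: R B3 → L1 hit [D]
4: W B2 → L0 hit [D]
5: W B5 → L1 miss wb→B3 [D]
6: W B3 → L1 miss wb→B5 [D]
7: W B2 → L0 hit [D]
8: W B2 → L0 hit [D]
9: R B2 → L0 hit [D]
10: R B2 → L0 hit [D]
11: R B1 → L1 miss wb→B3 [-]
12: R B1 → L1 hit [-]
13: W B4 → L0 miss wb→B2 [D]

DIRTY = [4]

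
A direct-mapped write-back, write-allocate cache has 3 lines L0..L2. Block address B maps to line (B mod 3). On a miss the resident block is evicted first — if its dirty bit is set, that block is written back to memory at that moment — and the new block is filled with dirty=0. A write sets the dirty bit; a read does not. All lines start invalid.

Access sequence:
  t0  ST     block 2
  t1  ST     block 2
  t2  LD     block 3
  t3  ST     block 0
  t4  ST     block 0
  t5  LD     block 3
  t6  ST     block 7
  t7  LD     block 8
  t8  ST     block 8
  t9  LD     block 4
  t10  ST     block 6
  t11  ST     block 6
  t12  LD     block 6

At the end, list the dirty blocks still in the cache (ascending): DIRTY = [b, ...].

DIRTY = [6, 8]

0: W B2 -> L2 miss  d=D]
1: W B2 -> L2 hit  d=D]
2: R B3 -> L0 miss  d=-]
3: W B0 -> L0 miss  d=D]
4: W B0 -> L0 hit  d=D]
5: R B3 -> L0 miss wb->B0  d=-]
6: W B7 -> L1 miss  d=D]
7: R B8 -> L2 miss wb->B2  d=-]
8: W B8 -> L2 hit  d=D]
9: R B4 -> L1 miss wb->B7  d=-]
10: W B6 -> L0 miss  d=D]
11: W B6 -> L0 hit  d=D]
12: R B6 -> L0 hit  d=D]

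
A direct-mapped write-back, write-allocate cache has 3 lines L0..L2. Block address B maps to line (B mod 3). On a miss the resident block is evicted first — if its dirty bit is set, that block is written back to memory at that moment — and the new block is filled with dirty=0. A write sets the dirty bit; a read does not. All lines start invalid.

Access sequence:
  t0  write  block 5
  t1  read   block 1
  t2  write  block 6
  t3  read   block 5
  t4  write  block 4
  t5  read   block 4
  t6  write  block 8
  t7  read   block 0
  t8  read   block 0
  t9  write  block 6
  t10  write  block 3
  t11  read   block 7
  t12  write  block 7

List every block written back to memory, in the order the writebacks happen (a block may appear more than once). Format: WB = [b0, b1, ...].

  0 | W B5 → L2 miss [D]
  1 | R B1 → L1 miss [-]
  2 | W B6 → L0 miss [D]
  3 | R B5 → L2 hit [D]
  4 | W B4 → L1 miss [D]
  5 | R B4 → L1 hit [D]
  6 | W B8 → L2 miss wb→B5 [D]
  7 | R B0 → L0 miss wb→B6 [-]
  8 | R B0 → L0 hit [-]
  9 | W B6 → L0 miss [D]
  10 | W B3 → L0 miss wb→B6 [D]
  11 | R B7 → L1 miss wb→B4 [-]
  12 | W B7 → L1 hit [D]

WB = [5, 6, 6, 4]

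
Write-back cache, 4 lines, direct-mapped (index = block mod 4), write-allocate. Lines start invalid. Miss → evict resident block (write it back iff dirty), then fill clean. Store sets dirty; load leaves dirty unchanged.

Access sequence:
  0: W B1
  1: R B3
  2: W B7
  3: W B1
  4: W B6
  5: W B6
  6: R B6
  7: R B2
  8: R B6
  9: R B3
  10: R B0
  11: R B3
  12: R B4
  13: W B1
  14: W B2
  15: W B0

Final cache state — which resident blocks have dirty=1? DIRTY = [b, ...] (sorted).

DIRTY = [0, 1, 2]

  0 | W B1 → L1 miss [D]
  1 | R B3 → L3 miss [-]
  2 | W B7 → L3 miss [D]
  3 | W B1 → L1 hit [D]
  4 | W B6 → L2 miss [D]
  5 | W B6 → L2 hit [D]
  6 | R B6 → L2 hit [D]
  7 | R B2 → L2 miss wb→B6 [-]
  8 | R B6 → L2 miss [-]
  9 | R B3 → L3 miss wb→B7 [-]
  10 | R B0 → L0 miss [-]
  11 | R B3 → L3 hit [-]
  12 | R B4 → L0 miss [-]
  13 | W B1 → L1 hit [D]
  14 | W B2 → L2 miss [D]
  15 | W B0 → L0 miss [D]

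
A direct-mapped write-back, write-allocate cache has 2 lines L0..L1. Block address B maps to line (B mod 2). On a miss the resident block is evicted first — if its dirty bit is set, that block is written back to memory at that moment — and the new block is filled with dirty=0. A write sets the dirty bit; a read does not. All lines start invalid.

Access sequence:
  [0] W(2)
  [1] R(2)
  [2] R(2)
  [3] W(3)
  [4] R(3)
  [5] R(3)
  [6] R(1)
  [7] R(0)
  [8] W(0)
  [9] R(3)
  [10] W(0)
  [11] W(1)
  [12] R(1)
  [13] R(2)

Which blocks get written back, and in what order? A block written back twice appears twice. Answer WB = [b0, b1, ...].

  0 | W B2 → L0 miss [D]
  1 | R B2 → L0 hit [D]
  2 | R B2 → L0 hit [D]
  3 | W B3 → L1 miss [D]
  4 | R B3 → L1 hit [D]
  5 | R B3 → L1 hit [D]
  6 | R B1 → L1 miss wb→B3 [-]
  7 | R B0 → L0 miss wb→B2 [-]
  8 | W B0 → L0 hit [D]
  9 | R B3 → L1 miss [-]
  10 | W B0 → L0 hit [D]
  11 | W B1 → L1 miss [D]
  12 | R B1 → L1 hit [D]
  13 | R B2 → L0 miss wb→B0 [-]

WB = [3, 2, 0]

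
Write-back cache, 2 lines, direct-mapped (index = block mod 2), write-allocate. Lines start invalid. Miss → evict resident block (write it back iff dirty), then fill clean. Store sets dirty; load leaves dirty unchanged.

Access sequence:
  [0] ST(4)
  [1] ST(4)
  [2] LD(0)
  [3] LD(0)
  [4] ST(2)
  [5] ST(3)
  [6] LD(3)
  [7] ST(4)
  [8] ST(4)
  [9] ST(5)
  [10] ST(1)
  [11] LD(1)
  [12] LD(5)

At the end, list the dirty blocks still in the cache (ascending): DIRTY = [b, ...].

DIRTY = [4]

  0 | W B4 → L0 miss [D]
  1 | W B4 → L0 hit [D]
  2 | R B0 → L0 miss wb→B4 [-]
  3 | R B0 → L0 hit [-]
  4 | W B2 → L0 miss [D]
  5 | W B3 → L1 miss [D]
  6 | R B3 → L1 hit [D]
  7 | W B4 → L0 miss wb→B2 [D]
  8 | W B4 → L0 hit [D]
  9 | W B5 → L1 miss wb→B3 [D]
  10 | W B1 → L1 miss wb→B5 [D]
  11 | R B1 → L1 hit [D]
  12 | R B5 → L1 miss wb→B1 [-]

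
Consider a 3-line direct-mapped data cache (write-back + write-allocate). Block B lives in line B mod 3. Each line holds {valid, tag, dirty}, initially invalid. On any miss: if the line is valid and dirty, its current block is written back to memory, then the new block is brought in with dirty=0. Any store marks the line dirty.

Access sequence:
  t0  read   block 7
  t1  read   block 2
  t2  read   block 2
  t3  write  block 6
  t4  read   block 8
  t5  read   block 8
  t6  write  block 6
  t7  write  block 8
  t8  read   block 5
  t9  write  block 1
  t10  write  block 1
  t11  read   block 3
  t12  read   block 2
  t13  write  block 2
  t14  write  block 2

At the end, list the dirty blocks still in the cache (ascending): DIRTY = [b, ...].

DIRTY = [1, 2]

0: R B7 → L1 miss [-]
1: R B2 → L2 miss [-]
2: R B2 → L2 hit [-]
3: W B6 → L0 miss [D]
4: R B8 → L2 miss [-]
5: R B8 → L2 hit [-]
6: W B6 → L0 hit [D]
7: W B8 → L2 hit [D]
8: R B5 → L2 miss wb→B8 [-]
9: W B1 → L1 miss [D]
10: W B1 → L1 hit [D]
11: R B3 → L0 miss wb→B6 [-]
12: R B2 → L2 miss [-]
13: W B2 → L2 hit [D]
14: W B2 → L2 hit [D]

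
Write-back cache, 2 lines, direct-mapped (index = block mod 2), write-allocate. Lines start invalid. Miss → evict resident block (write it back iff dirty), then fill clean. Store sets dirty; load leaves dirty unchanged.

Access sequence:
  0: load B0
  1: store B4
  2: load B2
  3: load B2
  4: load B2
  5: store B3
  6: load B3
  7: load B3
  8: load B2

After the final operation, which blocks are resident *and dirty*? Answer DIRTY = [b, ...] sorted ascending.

DIRTY = [3]

  0 | R B0 → L0 miss [-]
  1 | W B4 → L0 miss [D]
  2 | R B2 → L0 miss wb→B4 [-]
  3 | R B2 → L0 hit [-]
  4 | R B2 → L0 hit [-]
  5 | W B3 → L1 miss [D]
  6 | R B3 → L1 hit [D]
  7 | R B3 → L1 hit [D]
  8 | R B2 → L0 hit [-]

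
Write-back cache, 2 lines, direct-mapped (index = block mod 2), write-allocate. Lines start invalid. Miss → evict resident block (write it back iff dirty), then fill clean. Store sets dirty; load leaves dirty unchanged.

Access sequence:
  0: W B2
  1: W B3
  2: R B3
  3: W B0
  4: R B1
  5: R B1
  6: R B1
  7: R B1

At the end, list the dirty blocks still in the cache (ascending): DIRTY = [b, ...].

0: W B2 -> L0 miss  d=D]
1: W B3 -> L1 miss  d=D]
2: R B3 -> L1 hit  d=D]
3: W B0 -> L0 miss wb->B2  d=D]
4: R B1 -> L1 miss wb->B3  d=-]
5: R B1 -> L1 hit  d=-]
6: R B1 -> L1 hit  d=-]
7: R B1 -> L1 hit  d=-]

DIRTY = [0]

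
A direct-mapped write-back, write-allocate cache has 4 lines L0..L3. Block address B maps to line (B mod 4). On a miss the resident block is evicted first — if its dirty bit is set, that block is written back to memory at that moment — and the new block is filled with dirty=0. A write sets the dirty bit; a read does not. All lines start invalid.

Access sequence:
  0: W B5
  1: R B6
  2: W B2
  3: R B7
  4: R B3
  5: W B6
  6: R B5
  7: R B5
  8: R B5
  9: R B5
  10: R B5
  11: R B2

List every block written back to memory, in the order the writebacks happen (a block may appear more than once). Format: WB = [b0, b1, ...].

WB = [2, 6]

0: W B5 → L1 miss [D]
1: R B6 → L2 miss [-]
2: W B2 → L2 miss [D]
3: R B7 → L3 miss [-]
4: R B3 → L3 miss [-]
5: W B6 → L2 miss wb→B2 [D]
6: R B5 → L1 hit [D]
7: R B5 → L1 hit [D]
8: R B5 → L1 hit [D]
9: R B5 → L1 hit [D]
10: R B5 → L1 hit [D]
11: R B2 → L2 miss wb→B6 [-]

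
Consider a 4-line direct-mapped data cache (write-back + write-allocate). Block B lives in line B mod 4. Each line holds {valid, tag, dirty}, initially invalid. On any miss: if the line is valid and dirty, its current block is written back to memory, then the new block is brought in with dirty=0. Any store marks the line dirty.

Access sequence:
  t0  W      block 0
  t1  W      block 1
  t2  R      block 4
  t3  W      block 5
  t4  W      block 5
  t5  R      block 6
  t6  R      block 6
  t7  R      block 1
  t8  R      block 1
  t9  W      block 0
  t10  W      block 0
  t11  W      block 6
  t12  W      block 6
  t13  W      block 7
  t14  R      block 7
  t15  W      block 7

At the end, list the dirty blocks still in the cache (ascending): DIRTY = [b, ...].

DIRTY = [0, 6, 7]

  0 | W B0 → L0 miss [D]
  1 | W B1 → L1 miss [D]
  2 | R B4 → L0 miss wb→B0 [-]
  3 | W B5 → L1 miss wb→B1 [D]
  4 | W B5 → L1 hit [D]
  5 | R B6 → L2 miss [-]
  6 | R B6 → L2 hit [-]
  7 | R B1 → L1 miss wb→B5 [-]
  8 | R B1 → L1 hit [-]
  9 | W B0 → L0 miss [D]
  10 | W B0 → L0 hit [D]
  11 | W B6 → L2 hit [D]
  12 | W B6 → L2 hit [D]
  13 | W B7 → L3 miss [D]
  14 | R B7 → L3 hit [D]
  15 | W B7 → L3 hit [D]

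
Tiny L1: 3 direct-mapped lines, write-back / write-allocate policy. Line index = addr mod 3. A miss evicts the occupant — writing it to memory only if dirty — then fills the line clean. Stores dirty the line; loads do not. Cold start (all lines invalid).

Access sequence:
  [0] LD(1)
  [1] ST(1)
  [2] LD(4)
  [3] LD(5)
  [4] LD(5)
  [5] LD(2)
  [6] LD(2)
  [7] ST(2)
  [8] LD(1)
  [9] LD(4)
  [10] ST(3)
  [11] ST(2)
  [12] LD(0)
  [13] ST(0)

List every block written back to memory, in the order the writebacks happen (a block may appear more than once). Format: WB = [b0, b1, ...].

0: R B1 -> L1 miss  d=-]
1: W B1 -> L1 hit  d=D]
2: R B4 -> L1 miss wb->B1  d=-]
3: R B5 -> L2 miss  d=-]
4: R B5 -> L2 hit  d=-]
5: R B2 -> L2 miss  d=-]
6: R B2 -> L2 hit  d=-]
7: W B2 -> L2 hit  d=D]
8: R B1 -> L1 miss  d=-]
9: R B4 -> L1 miss  d=-]
10: W B3 -> L0 miss  d=D]
11: W B2 -> L2 hit  d=D]
12: R B0 -> L0 miss wb->B3  d=-]
13: W B0 -> L0 hit  d=D]

WB = [1, 3]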